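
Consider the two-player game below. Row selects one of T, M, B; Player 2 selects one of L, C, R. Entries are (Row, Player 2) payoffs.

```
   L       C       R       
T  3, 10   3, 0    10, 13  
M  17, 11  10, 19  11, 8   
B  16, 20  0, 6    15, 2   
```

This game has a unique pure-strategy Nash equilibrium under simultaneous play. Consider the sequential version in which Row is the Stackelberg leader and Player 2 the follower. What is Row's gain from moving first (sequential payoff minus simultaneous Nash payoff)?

6

Solve by backward induction (Row leads).
- T: BR = R, leader payoff 10.
- M: BR = C, leader payoff 10.
- B: BR = L, leader payoff 16.
Maximizing over 10, 10, 16, Row chooses B. Subgame-perfect outcome: (B, L) with payoffs (16, 20).
For the simultaneous game, intersect best replies.
Row's best replies: L→M; C→M; R→B.
Player 2's best replies: T→R; M→C; B→L.
Only (M, C) has each player best-responding; Nash payoffs (10, 19).
Row's commitment gain: 16 − 10 = 6.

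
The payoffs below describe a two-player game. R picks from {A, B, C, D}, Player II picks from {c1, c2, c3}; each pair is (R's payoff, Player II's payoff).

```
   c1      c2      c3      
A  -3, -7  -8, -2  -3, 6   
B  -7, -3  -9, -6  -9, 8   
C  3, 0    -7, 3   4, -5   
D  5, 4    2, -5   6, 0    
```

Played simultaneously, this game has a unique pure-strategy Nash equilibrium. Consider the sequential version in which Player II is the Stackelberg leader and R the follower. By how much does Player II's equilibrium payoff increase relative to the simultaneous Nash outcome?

0

Work backward from R's decision.
- c1: BR = D, leader payoff 4.
- c2: BR = D, leader payoff -5.
- c3: BR = D, leader payoff 0.
Maximizing over 4, -5, 0, Player II chooses c1. Subgame-perfect outcome: (D, c1) with payoffs (5, 4).
For the simultaneous game, intersect best replies.
R's best replies: c1→D; c2→D; c3→D.
Player II's best replies: A→c3; B→c3; C→c2; D→c1.
Only (D, c1) has each player best-responding; Nash payoffs (5, 4).
Player II's commitment gain: 4 − 4 = 0.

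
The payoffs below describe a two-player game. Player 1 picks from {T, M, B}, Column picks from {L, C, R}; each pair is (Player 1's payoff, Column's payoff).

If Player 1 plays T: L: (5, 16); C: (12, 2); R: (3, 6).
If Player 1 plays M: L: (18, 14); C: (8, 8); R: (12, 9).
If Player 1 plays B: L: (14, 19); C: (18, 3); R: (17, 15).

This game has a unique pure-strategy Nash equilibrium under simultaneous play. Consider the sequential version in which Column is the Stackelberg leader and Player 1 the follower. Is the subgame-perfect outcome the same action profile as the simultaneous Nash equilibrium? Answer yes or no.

Backward induction with Column moving first.
- L: Player 1 compares 5, 18, 14 and picks M; Column would get 14.
- C: Player 1 compares 12, 8, 18 and picks B; Column would get 3.
- R: Player 1 compares 3, 12, 17 and picks B; Column would get 15.
Column's induced payoffs are 14, 3, 15, so Column commits to R. Subgame-perfect outcome: (B, R) with payoffs (17, 15).
For the simultaneous game, intersect best replies.
Player 1's best replies: L→M; C→B; R→B.
Column's best replies: T→L; M→L; B→L.
The unique mutual best reply is (M, L), giving (18, 14).
Sequential outcome (B, R) differs from the Nash profile (M, L).

no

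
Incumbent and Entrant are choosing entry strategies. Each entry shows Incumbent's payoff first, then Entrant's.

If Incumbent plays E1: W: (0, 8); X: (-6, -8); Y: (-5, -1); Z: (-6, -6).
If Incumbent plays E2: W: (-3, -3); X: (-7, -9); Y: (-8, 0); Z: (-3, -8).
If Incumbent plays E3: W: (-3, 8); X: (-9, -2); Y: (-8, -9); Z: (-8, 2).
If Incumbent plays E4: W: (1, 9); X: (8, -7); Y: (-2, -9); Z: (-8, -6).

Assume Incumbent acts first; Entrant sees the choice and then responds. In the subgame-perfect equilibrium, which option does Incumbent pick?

E4

Entrant best-responds to each possible Incumbent move:
- E1: BR = W, leader payoff 0.
- E2: BR = Y, leader payoff -8.
- E3: BR = W, leader payoff -3.
- E4: BR = W, leader payoff 1.
Among 0, -8, -3, 1, the best is 1 at E4. Subgame-perfect outcome: (E4, W) with payoffs (1, 9).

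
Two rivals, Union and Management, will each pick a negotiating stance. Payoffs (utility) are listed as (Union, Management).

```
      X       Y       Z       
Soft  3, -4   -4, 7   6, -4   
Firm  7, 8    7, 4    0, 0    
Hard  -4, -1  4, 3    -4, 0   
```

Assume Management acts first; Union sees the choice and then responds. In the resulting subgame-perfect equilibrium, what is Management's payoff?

Work backward from Union's decision.
- X: BR = Firm, leader payoff 8.
- Y: BR = Firm, leader payoff 4.
- Z: BR = Soft, leader payoff -4.
Among 8, 4, -4, the best is 8 at X. Subgame-perfect outcome: (Firm, X) with payoffs (7, 8).

8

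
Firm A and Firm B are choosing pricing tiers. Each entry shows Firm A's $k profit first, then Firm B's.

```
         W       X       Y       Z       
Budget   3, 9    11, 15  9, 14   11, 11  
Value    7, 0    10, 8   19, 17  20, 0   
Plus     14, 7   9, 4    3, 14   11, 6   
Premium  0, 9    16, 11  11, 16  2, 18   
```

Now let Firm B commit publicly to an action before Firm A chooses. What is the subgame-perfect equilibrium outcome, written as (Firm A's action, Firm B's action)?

Work backward from Firm A's decision.
- W: BR = Plus, leader payoff 7.
- X: BR = Premium, leader payoff 11.
- Y: BR = Value, leader payoff 17.
- Z: BR = Value, leader payoff 0.
Firm B's induced payoffs are 7, 11, 17, 0, so Firm B commits to Y. Subgame-perfect outcome: (Value, Y) with payoffs (19, 17).

(Value, Y)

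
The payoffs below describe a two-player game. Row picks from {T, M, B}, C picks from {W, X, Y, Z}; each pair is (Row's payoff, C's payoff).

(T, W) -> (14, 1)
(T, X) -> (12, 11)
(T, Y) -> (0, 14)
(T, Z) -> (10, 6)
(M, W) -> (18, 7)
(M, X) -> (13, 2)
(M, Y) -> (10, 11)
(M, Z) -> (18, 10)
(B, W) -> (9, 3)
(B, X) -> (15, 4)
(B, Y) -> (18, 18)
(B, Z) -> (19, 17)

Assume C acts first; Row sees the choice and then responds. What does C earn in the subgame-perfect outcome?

Backward induction with C moving first.
- W: BR = M, leader payoff 7.
- X: BR = B, leader payoff 4.
- Y: BR = B, leader payoff 18.
- Z: BR = B, leader payoff 17.
Among 7, 4, 18, 17, the best is 18 at Y. Subgame-perfect outcome: (B, Y) with payoffs (18, 18).

18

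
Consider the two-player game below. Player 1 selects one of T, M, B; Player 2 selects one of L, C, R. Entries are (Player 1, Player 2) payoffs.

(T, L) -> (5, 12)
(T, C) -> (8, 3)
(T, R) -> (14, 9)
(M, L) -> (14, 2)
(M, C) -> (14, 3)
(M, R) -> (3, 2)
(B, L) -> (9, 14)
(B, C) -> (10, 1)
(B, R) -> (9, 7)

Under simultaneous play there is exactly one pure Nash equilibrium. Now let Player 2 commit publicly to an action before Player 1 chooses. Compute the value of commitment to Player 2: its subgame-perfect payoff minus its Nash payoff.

Backward induction with Player 2 moving first.
- L → Player 1 plays M (best of 5, 14, 9); Player 2 gets 2.
- C → Player 1 plays M (best of 8, 14, 10); Player 2 gets 3.
- R → Player 1 plays T (best of 14, 3, 9); Player 2 gets 9.
Maximizing over 2, 3, 9, Player 2 chooses R. Subgame-perfect outcome: (T, R) with payoffs (14, 9).
Under simultaneous play:
Player 1's best replies: L→M; C→M; R→T.
Player 2's best replies: T→L; M→C; B→L.
The unique mutual best reply is (M, C), giving (14, 3).
Player 2's commitment gain: 9 − 3 = 6.

6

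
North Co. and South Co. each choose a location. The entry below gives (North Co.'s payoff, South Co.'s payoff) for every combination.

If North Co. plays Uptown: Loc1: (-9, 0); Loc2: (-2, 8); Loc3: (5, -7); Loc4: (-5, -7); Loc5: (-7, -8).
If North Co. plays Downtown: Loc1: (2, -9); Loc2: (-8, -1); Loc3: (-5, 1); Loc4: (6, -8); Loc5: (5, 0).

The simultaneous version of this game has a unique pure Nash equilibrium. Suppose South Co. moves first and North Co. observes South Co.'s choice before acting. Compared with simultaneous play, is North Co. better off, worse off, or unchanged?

Backward induction with South Co. moving first.
- Loc1: BR = Downtown, leader payoff -9.
- Loc2: BR = Uptown, leader payoff 8.
- Loc3: BR = Uptown, leader payoff -7.
- Loc4: BR = Downtown, leader payoff -8.
- Loc5: BR = Downtown, leader payoff 0.
Among -9, 8, -7, -8, 0, the best is 8 at Loc2. Subgame-perfect outcome: (Uptown, Loc2) with payoffs (-2, 8).
Now find the simultaneous Nash equilibrium.
North Co.'s best replies: Loc1→Downtown; Loc2→Uptown; Loc3→Uptown; Loc4→Downtown; Loc5→Downtown.
South Co.'s best replies: Uptown→Loc2; Downtown→Loc3.
Only (Uptown, Loc2) has each player best-responding; Nash payoffs (-2, 8).
North Co. earns -2 sequentially versus -2 at the Nash outcome: unchanged.

unchanged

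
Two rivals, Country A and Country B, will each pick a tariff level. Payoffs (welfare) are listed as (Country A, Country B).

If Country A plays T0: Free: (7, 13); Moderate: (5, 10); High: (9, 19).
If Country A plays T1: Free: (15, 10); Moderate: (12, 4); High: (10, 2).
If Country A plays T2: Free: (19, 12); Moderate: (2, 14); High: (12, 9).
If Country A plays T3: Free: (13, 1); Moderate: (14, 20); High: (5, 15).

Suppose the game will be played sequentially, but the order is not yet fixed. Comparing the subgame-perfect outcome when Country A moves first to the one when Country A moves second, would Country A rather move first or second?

first

If Country A leads: Country B's best replies are T0→High, T1→Free, T2→Moderate, T3→Moderate; Country A's induced payoffs 9, 15, 2, 14; outcome (T1, Free), payoffs (15, 10).
If Country B leads: Country A's best replies are Free→T2, Moderate→T3, High→T2; Country B's induced payoffs 12, 20, 9; outcome (T3, Moderate), payoffs (14, 20).
Country A gets 15 moving first and 14 moving second, so Country A prefers to move first.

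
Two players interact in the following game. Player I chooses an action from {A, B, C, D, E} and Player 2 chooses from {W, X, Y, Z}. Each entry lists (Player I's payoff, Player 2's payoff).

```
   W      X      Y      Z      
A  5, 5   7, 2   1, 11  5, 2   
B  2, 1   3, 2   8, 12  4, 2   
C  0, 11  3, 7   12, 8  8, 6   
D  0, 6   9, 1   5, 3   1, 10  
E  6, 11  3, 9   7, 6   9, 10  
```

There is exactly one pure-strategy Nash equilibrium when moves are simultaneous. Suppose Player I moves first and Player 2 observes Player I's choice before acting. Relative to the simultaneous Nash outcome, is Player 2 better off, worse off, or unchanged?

Backward induction with Player I moving first.
- A → Player 2 plays Y (best of 5, 2, 11, 2); Player I gets 1.
- B → Player 2 plays Y (best of 1, 2, 12, 2); Player I gets 8.
- C → Player 2 plays W (best of 11, 7, 8, 6); Player I gets 0.
- D → Player 2 plays Z (best of 6, 1, 3, 10); Player I gets 1.
- E → Player 2 plays W (best of 11, 9, 6, 10); Player I gets 6.
Maximizing over 1, 8, 0, 1, 6, Player I chooses B. Subgame-perfect outcome: (B, Y) with payoffs (8, 12).
For the simultaneous game, intersect best replies.
Player I's best replies: W→E; X→D; Y→C; Z→E.
Player 2's best replies: A→Y; B→Y; C→W; D→Z; E→W.
The unique mutual best reply is (E, W), giving (6, 11).
Player 2 earns 12 sequentially versus 11 at the Nash outcome: better off.

better off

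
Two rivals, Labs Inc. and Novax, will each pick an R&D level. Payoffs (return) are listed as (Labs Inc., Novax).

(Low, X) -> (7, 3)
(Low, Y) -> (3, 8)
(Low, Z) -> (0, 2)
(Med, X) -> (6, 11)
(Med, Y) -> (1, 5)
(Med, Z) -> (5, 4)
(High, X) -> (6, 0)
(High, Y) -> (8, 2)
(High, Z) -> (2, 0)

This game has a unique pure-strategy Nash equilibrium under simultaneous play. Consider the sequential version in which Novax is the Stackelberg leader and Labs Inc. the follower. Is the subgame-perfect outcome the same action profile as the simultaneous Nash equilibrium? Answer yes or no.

Solve by backward induction (Novax leads).
- X → Labs Inc. plays Low (best of 7, 6, 6); Novax gets 3.
- Y → Labs Inc. plays High (best of 3, 1, 8); Novax gets 2.
- Z → Labs Inc. plays Med (best of 0, 5, 2); Novax gets 4.
Among 3, 2, 4, the best is 4 at Z. Subgame-perfect outcome: (Med, Z) with payoffs (5, 4).
Now find the simultaneous Nash equilibrium.
Labs Inc.'s best replies: X→Low; Y→High; Z→Med.
Novax's best replies: Low→Y; Med→X; High→Y.
Only (High, Y) has each player best-responding; Nash payoffs (8, 2).
Sequential outcome (Med, Z) differs from the Nash profile (High, Y).

no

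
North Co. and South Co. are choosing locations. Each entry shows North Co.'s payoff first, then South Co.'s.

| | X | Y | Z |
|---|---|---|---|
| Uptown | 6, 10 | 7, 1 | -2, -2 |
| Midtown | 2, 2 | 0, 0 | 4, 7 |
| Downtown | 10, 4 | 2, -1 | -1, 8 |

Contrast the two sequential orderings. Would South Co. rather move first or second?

second

If North Co. leads: South Co.'s best replies are Uptown→X, Midtown→Z, Downtown→Z; North Co.'s induced payoffs 6, 4, -1; outcome (Uptown, X), payoffs (6, 10).
If South Co. leads: North Co.'s best replies are X→Downtown, Y→Uptown, Z→Midtown; South Co.'s induced payoffs 4, 1, 7; outcome (Midtown, Z), payoffs (4, 7).
South Co. gets 7 moving first and 10 moving second, so South Co. prefers to move second.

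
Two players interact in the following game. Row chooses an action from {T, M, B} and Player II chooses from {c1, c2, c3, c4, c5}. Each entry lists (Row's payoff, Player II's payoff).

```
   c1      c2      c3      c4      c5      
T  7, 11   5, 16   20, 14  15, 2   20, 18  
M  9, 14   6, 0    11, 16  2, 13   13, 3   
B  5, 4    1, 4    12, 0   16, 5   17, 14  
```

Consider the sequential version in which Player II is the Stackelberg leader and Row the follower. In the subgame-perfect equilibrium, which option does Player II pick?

c5

Work backward from Row's decision.
- c1: BR = M, leader payoff 14.
- c2: BR = M, leader payoff 0.
- c3: BR = T, leader payoff 14.
- c4: BR = B, leader payoff 5.
- c5: BR = T, leader payoff 18.
Maximizing over 14, 0, 14, 5, 18, Player II chooses c5. Subgame-perfect outcome: (T, c5) with payoffs (20, 18).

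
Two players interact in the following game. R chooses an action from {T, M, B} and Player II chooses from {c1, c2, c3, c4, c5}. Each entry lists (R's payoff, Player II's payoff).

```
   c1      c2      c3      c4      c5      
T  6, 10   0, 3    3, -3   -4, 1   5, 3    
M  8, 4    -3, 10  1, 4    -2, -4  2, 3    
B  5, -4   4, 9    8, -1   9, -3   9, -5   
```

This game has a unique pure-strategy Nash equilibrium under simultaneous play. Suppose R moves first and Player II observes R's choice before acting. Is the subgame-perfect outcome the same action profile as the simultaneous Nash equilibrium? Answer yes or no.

Solve by backward induction (R leads).
- T: Player II compares 10, 3, -3, 1, 3 and picks c1; R would get 6.
- M: Player II compares 4, 10, 4, -4, 3 and picks c2; R would get -3.
- B: Player II compares -4, 9, -1, -3, -5 and picks c2; R would get 4.
R's induced payoffs are 6, -3, 4, so R commits to T. Subgame-perfect outcome: (T, c1) with payoffs (6, 10).
Under simultaneous play:
R's best replies: c1→M; c2→B; c3→B; c4→B; c5→B.
Player II's best replies: T→c1; M→c2; B→c2.
Only (B, c2) has each player best-responding; Nash payoffs (4, 9).
Sequential outcome (T, c1) differs from the Nash profile (B, c2).

no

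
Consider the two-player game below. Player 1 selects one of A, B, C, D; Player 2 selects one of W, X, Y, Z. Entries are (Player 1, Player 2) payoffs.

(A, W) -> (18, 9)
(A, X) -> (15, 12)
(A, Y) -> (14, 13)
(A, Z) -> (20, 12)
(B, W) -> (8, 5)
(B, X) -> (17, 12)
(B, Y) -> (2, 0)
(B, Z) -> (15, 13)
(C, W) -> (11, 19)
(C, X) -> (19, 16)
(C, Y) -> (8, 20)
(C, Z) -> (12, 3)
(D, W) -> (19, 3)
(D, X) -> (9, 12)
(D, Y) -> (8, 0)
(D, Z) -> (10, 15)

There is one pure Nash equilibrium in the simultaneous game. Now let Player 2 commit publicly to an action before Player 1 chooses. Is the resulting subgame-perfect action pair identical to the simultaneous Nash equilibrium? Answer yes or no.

Backward induction with Player 2 moving first.
- W: Player 1 compares 18, 8, 11, 19 and picks D; Player 2 would get 3.
- X: Player 1 compares 15, 17, 19, 9 and picks C; Player 2 would get 16.
- Y: Player 1 compares 14, 2, 8, 8 and picks A; Player 2 would get 13.
- Z: Player 1 compares 20, 15, 12, 10 and picks A; Player 2 would get 12.
Player 2's induced payoffs are 3, 16, 13, 12, so Player 2 commits to X. Subgame-perfect outcome: (C, X) with payoffs (19, 16).
Now find the simultaneous Nash equilibrium.
Player 1's best replies: W→D; X→C; Y→A; Z→A.
Player 2's best replies: A→Y; B→Z; C→Y; D→Z.
Only (A, Y) has each player best-responding; Nash payoffs (14, 13).
Sequential outcome (C, X) differs from the Nash profile (A, Y).

no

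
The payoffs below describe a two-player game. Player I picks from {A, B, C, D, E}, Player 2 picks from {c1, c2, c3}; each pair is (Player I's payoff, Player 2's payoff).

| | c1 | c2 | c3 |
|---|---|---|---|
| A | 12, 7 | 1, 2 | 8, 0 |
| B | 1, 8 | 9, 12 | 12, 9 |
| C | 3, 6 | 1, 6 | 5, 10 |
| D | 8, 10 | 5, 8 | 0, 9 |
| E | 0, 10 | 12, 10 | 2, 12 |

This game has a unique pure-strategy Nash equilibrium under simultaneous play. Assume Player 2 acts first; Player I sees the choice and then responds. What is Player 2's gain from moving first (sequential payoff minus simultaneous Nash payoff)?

3

Backward induction with Player 2 moving first.
- c1 → Player I plays A (best of 12, 1, 3, 8, 0); Player 2 gets 7.
- c2 → Player I plays E (best of 1, 9, 1, 5, 12); Player 2 gets 10.
- c3 → Player I plays B (best of 8, 12, 5, 0, 2); Player 2 gets 9.
Player 2's induced payoffs are 7, 10, 9, so Player 2 commits to c2. Subgame-perfect outcome: (E, c2) with payoffs (12, 10).
Now find the simultaneous Nash equilibrium.
Player I's best replies: c1→A; c2→E; c3→B.
Player 2's best replies: A→c1; B→c2; C→c3; D→c1; E→c3.
The unique mutual best reply is (A, c1), giving (12, 7).
Player 2's commitment gain: 10 − 7 = 3.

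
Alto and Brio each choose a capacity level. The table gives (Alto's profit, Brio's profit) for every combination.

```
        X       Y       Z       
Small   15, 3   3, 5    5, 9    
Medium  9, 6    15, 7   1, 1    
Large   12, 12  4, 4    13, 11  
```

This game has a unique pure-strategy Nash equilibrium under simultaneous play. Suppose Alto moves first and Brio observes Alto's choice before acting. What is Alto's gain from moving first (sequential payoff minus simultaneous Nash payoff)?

0

Backward induction with Alto moving first.
- Small → Brio plays Z (best of 3, 5, 9); Alto gets 5.
- Medium → Brio plays Y (best of 6, 7, 1); Alto gets 15.
- Large → Brio plays X (best of 12, 4, 11); Alto gets 12.
Alto's induced payoffs are 5, 15, 12, so Alto commits to Medium. Subgame-perfect outcome: (Medium, Y) with payoffs (15, 7).
Under simultaneous play:
Alto's best replies: X→Small; Y→Medium; Z→Large.
Brio's best replies: Small→Z; Medium→Y; Large→X.
Only (Medium, Y) has each player best-responding; Nash payoffs (15, 7).
Alto's commitment gain: 15 − 15 = 0.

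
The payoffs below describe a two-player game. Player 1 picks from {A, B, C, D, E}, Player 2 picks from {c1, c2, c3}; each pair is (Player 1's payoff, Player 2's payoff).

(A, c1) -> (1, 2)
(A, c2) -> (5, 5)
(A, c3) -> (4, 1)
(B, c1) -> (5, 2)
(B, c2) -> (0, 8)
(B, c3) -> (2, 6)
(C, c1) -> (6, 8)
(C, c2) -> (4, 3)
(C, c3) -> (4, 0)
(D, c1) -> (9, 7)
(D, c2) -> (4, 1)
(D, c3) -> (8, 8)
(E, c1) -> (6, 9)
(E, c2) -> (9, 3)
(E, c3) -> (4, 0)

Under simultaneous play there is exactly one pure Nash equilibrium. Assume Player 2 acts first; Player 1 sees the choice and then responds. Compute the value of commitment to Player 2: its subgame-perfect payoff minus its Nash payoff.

Solve by backward induction (Player 2 leads).
- c1: BR = D, leader payoff 7.
- c2: BR = E, leader payoff 3.
- c3: BR = D, leader payoff 8.
Maximizing over 7, 3, 8, Player 2 chooses c3. Subgame-perfect outcome: (D, c3) with payoffs (8, 8).
Now find the simultaneous Nash equilibrium.
Player 1's best replies: c1→D; c2→E; c3→D.
Player 2's best replies: A→c2; B→c2; C→c1; D→c3; E→c1.
The unique mutual best reply is (D, c3), giving (8, 8).
Player 2's commitment gain: 8 − 8 = 0.

0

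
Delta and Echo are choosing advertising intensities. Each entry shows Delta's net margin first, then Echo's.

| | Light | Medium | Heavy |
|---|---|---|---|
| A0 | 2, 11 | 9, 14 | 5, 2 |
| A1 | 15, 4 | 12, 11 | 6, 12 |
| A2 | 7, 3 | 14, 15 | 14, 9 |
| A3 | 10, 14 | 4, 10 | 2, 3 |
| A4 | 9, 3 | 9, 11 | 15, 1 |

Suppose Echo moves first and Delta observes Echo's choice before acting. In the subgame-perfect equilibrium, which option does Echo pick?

Solve by backward induction (Echo leads).
- Light → Delta plays A1 (best of 2, 15, 7, 10, 9); Echo gets 4.
- Medium → Delta plays A2 (best of 9, 12, 14, 4, 9); Echo gets 15.
- Heavy → Delta plays A4 (best of 5, 6, 14, 2, 15); Echo gets 1.
Maximizing over 4, 15, 1, Echo chooses Medium. Subgame-perfect outcome: (A2, Medium) with payoffs (14, 15).

Medium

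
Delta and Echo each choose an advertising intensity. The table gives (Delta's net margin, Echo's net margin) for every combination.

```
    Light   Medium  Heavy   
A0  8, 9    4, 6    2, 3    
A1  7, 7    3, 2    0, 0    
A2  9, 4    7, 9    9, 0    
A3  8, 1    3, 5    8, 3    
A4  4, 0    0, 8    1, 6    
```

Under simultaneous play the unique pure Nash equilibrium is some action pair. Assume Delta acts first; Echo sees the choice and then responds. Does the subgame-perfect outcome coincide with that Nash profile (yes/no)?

Solve by backward induction (Delta leads).
- A0: BR = Light, leader payoff 8.
- A1: BR = Light, leader payoff 7.
- A2: BR = Medium, leader payoff 7.
- A3: BR = Medium, leader payoff 3.
- A4: BR = Medium, leader payoff 0.
Delta's induced payoffs are 8, 7, 7, 3, 0, so Delta commits to A0. Subgame-perfect outcome: (A0, Light) with payoffs (8, 9).
Under simultaneous play:
Delta's best replies: Light→A2; Medium→A2; Heavy→A2.
Echo's best replies: A0→Light; A1→Light; A2→Medium; A3→Medium; A4→Medium.
The unique mutual best reply is (A2, Medium), giving (7, 9).
Sequential outcome (A0, Light) differs from the Nash profile (A2, Medium).

no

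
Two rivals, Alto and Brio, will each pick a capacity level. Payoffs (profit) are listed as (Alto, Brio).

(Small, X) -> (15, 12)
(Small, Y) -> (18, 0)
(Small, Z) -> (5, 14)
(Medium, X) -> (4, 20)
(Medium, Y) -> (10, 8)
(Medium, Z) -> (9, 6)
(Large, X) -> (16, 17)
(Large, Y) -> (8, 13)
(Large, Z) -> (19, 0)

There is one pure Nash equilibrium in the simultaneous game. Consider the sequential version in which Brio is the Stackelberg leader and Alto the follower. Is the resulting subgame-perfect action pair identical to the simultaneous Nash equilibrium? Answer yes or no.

yes

Work backward from Alto's decision.
- X → Alto plays Large (best of 15, 4, 16); Brio gets 17.
- Y → Alto plays Small (best of 18, 10, 8); Brio gets 0.
- Z → Alto plays Large (best of 5, 9, 19); Brio gets 0.
Brio's induced payoffs are 17, 0, 0, so Brio commits to X. Subgame-perfect outcome: (Large, X) with payoffs (16, 17).
For the simultaneous game, intersect best replies.
Alto's best replies: X→Large; Y→Small; Z→Large.
Brio's best replies: Small→Z; Medium→X; Large→X.
The unique mutual best reply is (Large, X), giving (16, 17).
Sequential outcome (Large, X) coincides with the Nash profile (Large, X).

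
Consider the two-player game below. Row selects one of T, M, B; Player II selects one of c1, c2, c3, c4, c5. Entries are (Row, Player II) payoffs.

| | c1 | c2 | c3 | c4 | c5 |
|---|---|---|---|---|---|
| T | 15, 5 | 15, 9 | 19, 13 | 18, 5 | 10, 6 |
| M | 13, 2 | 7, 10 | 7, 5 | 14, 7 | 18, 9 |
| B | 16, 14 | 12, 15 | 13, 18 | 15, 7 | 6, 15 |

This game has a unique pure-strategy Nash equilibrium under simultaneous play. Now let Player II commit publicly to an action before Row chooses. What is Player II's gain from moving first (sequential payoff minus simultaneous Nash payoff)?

1

Solve by backward induction (Player II leads).
- c1 → Row plays B (best of 15, 13, 16); Player II gets 14.
- c2 → Row plays T (best of 15, 7, 12); Player II gets 9.
- c3 → Row plays T (best of 19, 7, 13); Player II gets 13.
- c4 → Row plays T (best of 18, 14, 15); Player II gets 5.
- c5 → Row plays M (best of 10, 18, 6); Player II gets 9.
Player II's induced payoffs are 14, 9, 13, 5, 9, so Player II commits to c1. Subgame-perfect outcome: (B, c1) with payoffs (16, 14).
For the simultaneous game, intersect best replies.
Row's best replies: c1→B; c2→T; c3→T; c4→T; c5→M.
Player II's best replies: T→c3; M→c2; B→c3.
The unique mutual best reply is (T, c3), giving (19, 13).
Player II's commitment gain: 14 − 13 = 1.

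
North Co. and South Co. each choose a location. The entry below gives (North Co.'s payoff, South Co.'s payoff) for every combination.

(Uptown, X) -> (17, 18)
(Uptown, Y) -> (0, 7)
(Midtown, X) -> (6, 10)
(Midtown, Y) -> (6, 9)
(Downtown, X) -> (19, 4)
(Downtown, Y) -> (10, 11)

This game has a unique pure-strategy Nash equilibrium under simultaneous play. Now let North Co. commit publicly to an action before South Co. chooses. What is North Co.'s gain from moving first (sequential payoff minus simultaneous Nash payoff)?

7

Work backward from South Co.'s decision.
- Uptown: South Co. compares 18, 7 and picks X; North Co. would get 17.
- Midtown: South Co. compares 10, 9 and picks X; North Co. would get 6.
- Downtown: South Co. compares 4, 11 and picks Y; North Co. would get 10.
Maximizing over 17, 6, 10, North Co. chooses Uptown. Subgame-perfect outcome: (Uptown, X) with payoffs (17, 18).
Under simultaneous play:
North Co.'s best replies: X→Downtown; Y→Downtown.
South Co.'s best replies: Uptown→X; Midtown→X; Downtown→Y.
Only (Downtown, Y) has each player best-responding; Nash payoffs (10, 11).
North Co.'s commitment gain: 17 − 10 = 7.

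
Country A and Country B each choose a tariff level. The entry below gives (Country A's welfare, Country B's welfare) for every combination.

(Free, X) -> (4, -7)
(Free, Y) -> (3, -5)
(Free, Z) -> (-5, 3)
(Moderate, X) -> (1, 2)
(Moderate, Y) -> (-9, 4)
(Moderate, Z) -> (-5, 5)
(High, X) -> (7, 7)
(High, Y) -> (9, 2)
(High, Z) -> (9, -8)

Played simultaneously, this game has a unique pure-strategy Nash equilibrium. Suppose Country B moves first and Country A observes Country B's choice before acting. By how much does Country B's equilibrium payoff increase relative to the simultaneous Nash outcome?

Solve by backward induction (Country B leads).
- X: Country A compares 4, 1, 7 and picks High; Country B would get 7.
- Y: Country A compares 3, -9, 9 and picks High; Country B would get 2.
- Z: Country A compares -5, -5, 9 and picks High; Country B would get -8.
Maximizing over 7, 2, -8, Country B chooses X. Subgame-perfect outcome: (High, X) with payoffs (7, 7).
Now find the simultaneous Nash equilibrium.
Country A's best replies: X→High; Y→High; Z→High.
Country B's best replies: Free→Z; Moderate→Z; High→X.
Only (High, X) has each player best-responding; Nash payoffs (7, 7).
Country B's commitment gain: 7 − 7 = 0.

0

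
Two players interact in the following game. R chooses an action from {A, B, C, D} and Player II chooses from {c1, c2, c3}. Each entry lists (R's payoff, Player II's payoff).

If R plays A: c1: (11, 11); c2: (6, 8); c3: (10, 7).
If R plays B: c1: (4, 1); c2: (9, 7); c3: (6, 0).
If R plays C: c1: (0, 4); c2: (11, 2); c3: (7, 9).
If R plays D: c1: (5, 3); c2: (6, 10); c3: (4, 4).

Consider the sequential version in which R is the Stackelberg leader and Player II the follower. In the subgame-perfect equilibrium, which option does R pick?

Work backward from Player II's decision.
- A: BR = c1, leader payoff 11.
- B: BR = c2, leader payoff 9.
- C: BR = c3, leader payoff 7.
- D: BR = c2, leader payoff 6.
Among 11, 9, 7, 6, the best is 11 at A. Subgame-perfect outcome: (A, c1) with payoffs (11, 11).

A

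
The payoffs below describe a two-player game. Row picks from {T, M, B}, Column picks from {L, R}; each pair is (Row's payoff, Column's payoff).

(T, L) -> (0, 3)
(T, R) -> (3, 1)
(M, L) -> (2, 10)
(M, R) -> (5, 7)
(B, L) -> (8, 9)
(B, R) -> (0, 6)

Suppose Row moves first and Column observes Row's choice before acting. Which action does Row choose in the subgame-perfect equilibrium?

B

Backward induction with Row moving first.
- T: BR = L, leader payoff 0.
- M: BR = L, leader payoff 2.
- B: BR = L, leader payoff 8.
Row's induced payoffs are 0, 2, 8, so Row commits to B. Subgame-perfect outcome: (B, L) with payoffs (8, 9).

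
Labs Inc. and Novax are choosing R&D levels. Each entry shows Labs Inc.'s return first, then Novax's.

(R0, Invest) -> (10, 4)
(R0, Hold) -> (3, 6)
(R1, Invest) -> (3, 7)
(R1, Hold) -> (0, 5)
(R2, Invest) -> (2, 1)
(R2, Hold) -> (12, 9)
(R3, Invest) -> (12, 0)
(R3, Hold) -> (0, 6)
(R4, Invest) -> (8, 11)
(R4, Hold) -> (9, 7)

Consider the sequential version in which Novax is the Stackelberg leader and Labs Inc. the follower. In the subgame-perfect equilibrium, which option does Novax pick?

Work backward from Labs Inc.'s decision.
- Invest: Labs Inc. compares 10, 3, 2, 12, 8 and picks R3; Novax would get 0.
- Hold: Labs Inc. compares 3, 0, 12, 0, 9 and picks R2; Novax would get 9.
Among 0, 9, the best is 9 at Hold. Subgame-perfect outcome: (R2, Hold) with payoffs (12, 9).

Hold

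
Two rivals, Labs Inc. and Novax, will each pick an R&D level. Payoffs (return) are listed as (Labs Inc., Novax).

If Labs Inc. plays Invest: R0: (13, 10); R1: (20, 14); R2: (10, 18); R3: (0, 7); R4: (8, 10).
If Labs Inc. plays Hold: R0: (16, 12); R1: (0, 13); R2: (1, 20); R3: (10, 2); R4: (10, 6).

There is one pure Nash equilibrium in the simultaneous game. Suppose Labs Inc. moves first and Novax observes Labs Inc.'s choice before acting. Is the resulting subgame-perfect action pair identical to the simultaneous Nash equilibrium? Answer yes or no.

yes

Novax best-responds to each possible Labs Inc. move:
- Invest: BR = R2, leader payoff 10.
- Hold: BR = R2, leader payoff 1.
Maximizing over 10, 1, Labs Inc. chooses Invest. Subgame-perfect outcome: (Invest, R2) with payoffs (10, 18).
Now find the simultaneous Nash equilibrium.
Labs Inc.'s best replies: R0→Hold; R1→Invest; R2→Invest; R3→Hold; R4→Hold.
Novax's best replies: Invest→R2; Hold→R2.
Only (Invest, R2) has each player best-responding; Nash payoffs (10, 18).
Sequential outcome (Invest, R2) coincides with the Nash profile (Invest, R2).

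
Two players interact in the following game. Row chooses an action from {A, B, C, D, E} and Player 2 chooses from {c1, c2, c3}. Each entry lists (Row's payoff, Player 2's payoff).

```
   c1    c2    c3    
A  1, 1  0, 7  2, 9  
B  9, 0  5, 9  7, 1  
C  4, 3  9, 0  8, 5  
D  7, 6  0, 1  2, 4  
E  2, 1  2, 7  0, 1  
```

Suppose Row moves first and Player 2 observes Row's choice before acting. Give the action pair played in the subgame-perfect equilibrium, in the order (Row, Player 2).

(C, c3)

Player 2 best-responds to each possible Row move:
- A: Player 2 compares 1, 7, 9 and picks c3; Row would get 2.
- B: Player 2 compares 0, 9, 1 and picks c2; Row would get 5.
- C: Player 2 compares 3, 0, 5 and picks c3; Row would get 8.
- D: Player 2 compares 6, 1, 4 and picks c1; Row would get 7.
- E: Player 2 compares 1, 7, 1 and picks c2; Row would get 2.
Maximizing over 2, 5, 8, 7, 2, Row chooses C. Subgame-perfect outcome: (C, c3) with payoffs (8, 5).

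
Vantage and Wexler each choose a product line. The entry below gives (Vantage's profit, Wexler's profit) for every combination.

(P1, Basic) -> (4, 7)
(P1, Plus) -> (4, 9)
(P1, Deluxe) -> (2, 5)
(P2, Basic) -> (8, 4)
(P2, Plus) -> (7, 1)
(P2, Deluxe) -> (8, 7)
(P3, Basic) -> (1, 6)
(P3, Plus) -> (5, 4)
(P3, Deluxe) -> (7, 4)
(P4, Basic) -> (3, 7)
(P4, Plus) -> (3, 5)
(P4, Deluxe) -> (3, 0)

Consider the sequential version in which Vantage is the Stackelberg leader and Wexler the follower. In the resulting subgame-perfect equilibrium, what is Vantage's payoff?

Wexler best-responds to each possible Vantage move:
- P1: BR = Plus, leader payoff 4.
- P2: BR = Deluxe, leader payoff 8.
- P3: BR = Basic, leader payoff 1.
- P4: BR = Basic, leader payoff 3.
Among 4, 8, 1, 3, the best is 8 at P2. Subgame-perfect outcome: (P2, Deluxe) with payoffs (8, 7).

8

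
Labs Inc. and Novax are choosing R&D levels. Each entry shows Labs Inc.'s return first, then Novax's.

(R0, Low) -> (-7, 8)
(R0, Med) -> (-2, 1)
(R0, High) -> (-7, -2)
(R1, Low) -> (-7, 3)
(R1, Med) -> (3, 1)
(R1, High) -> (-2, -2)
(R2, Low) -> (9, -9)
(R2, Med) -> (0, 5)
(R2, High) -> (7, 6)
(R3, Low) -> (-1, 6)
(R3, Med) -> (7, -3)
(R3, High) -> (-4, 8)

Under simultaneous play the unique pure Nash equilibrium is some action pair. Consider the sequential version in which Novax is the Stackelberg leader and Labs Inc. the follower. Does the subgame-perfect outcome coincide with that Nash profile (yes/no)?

yes

Work backward from Labs Inc.'s decision.
- Low: Labs Inc. compares -7, -7, 9, -1 and picks R2; Novax would get -9.
- Med: Labs Inc. compares -2, 3, 0, 7 and picks R3; Novax would get -3.
- High: Labs Inc. compares -7, -2, 7, -4 and picks R2; Novax would get 6.
Novax's induced payoffs are -9, -3, 6, so Novax commits to High. Subgame-perfect outcome: (R2, High) with payoffs (7, 6).
For the simultaneous game, intersect best replies.
Labs Inc.'s best replies: Low→R2; Med→R3; High→R2.
Novax's best replies: R0→Low; R1→Low; R2→High; R3→High.
The unique mutual best reply is (R2, High), giving (7, 6).
Sequential outcome (R2, High) coincides with the Nash profile (R2, High).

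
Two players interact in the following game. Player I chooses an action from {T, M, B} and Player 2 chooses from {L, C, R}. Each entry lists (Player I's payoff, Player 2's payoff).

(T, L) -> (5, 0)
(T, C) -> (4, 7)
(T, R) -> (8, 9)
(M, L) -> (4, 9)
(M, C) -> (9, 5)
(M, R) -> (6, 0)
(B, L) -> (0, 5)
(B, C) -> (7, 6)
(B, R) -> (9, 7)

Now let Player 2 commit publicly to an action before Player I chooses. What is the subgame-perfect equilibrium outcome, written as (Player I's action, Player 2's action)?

Solve by backward induction (Player 2 leads).
- L → Player I plays T (best of 5, 4, 0); Player 2 gets 0.
- C → Player I plays M (best of 4, 9, 7); Player 2 gets 5.
- R → Player I plays B (best of 8, 6, 9); Player 2 gets 7.
Among 0, 5, 7, the best is 7 at R. Subgame-perfect outcome: (B, R) with payoffs (9, 7).

(B, R)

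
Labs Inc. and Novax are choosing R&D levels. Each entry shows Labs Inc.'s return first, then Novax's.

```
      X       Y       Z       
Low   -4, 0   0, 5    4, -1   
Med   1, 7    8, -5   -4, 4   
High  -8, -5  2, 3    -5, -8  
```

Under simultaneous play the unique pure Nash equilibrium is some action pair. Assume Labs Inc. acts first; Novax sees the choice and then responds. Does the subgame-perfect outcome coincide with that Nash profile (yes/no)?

Backward induction with Labs Inc. moving first.
- Low: Novax compares 0, 5, -1 and picks Y; Labs Inc. would get 0.
- Med: Novax compares 7, -5, 4 and picks X; Labs Inc. would get 1.
- High: Novax compares -5, 3, -8 and picks Y; Labs Inc. would get 2.
Maximizing over 0, 1, 2, Labs Inc. chooses High. Subgame-perfect outcome: (High, Y) with payoffs (2, 3).
For the simultaneous game, intersect best replies.
Labs Inc.'s best replies: X→Med; Y→Med; Z→Low.
Novax's best replies: Low→Y; Med→X; High→Y.
Only (Med, X) has each player best-responding; Nash payoffs (1, 7).
Sequential outcome (High, Y) differs from the Nash profile (Med, X).

no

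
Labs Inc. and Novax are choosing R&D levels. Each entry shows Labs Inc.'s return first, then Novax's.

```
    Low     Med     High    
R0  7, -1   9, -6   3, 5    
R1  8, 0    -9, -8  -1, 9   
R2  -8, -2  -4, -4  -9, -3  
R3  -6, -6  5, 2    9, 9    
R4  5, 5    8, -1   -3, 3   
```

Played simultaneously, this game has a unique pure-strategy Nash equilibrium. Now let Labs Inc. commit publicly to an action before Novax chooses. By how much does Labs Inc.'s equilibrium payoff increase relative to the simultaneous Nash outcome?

0

Backward induction with Labs Inc. moving first.
- R0: Novax compares -1, -6, 5 and picks High; Labs Inc. would get 3.
- R1: Novax compares 0, -8, 9 and picks High; Labs Inc. would get -1.
- R2: Novax compares -2, -4, -3 and picks Low; Labs Inc. would get -8.
- R3: Novax compares -6, 2, 9 and picks High; Labs Inc. would get 9.
- R4: Novax compares 5, -1, 3 and picks Low; Labs Inc. would get 5.
Maximizing over 3, -1, -8, 9, 5, Labs Inc. chooses R3. Subgame-perfect outcome: (R3, High) with payoffs (9, 9).
Under simultaneous play:
Labs Inc.'s best replies: Low→R1; Med→R0; High→R3.
Novax's best replies: R0→High; R1→High; R2→Low; R3→High; R4→Low.
The unique mutual best reply is (R3, High), giving (9, 9).
Labs Inc.'s commitment gain: 9 − 9 = 0.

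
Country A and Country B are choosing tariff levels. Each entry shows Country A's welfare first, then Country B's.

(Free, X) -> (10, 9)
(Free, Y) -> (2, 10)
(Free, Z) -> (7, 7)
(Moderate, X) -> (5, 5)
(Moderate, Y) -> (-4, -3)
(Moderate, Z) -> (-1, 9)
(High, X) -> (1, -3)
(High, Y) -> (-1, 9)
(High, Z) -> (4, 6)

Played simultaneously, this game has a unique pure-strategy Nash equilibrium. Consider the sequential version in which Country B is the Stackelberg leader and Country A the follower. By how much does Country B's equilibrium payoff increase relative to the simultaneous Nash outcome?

0

Backward induction with Country B moving first.
- X → Country A plays Free (best of 10, 5, 1); Country B gets 9.
- Y → Country A plays Free (best of 2, -4, -1); Country B gets 10.
- Z → Country A plays Free (best of 7, -1, 4); Country B gets 7.
Maximizing over 9, 10, 7, Country B chooses Y. Subgame-perfect outcome: (Free, Y) with payoffs (2, 10).
Now find the simultaneous Nash equilibrium.
Country A's best replies: X→Free; Y→Free; Z→Free.
Country B's best replies: Free→Y; Moderate→Z; High→Y.
The unique mutual best reply is (Free, Y), giving (2, 10).
Country B's commitment gain: 10 − 10 = 0.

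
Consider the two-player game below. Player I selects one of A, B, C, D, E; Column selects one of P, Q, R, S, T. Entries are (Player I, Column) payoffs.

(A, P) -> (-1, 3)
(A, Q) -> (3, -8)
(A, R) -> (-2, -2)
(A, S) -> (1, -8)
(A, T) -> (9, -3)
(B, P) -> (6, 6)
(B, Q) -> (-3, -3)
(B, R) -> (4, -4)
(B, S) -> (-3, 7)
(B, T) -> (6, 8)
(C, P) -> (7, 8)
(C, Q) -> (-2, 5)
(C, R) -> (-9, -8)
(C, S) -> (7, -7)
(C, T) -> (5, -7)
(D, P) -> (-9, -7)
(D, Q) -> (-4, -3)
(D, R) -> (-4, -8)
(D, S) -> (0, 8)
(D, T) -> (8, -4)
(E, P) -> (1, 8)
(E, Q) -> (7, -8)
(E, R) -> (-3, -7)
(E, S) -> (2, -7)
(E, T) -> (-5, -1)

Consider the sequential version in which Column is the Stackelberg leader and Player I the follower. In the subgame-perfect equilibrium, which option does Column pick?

P

Work backward from Player I's decision.
- P: BR = C, leader payoff 8.
- Q: BR = E, leader payoff -8.
- R: BR = B, leader payoff -4.
- S: BR = C, leader payoff -7.
- T: BR = A, leader payoff -3.
Among 8, -8, -4, -7, -3, the best is 8 at P. Subgame-perfect outcome: (C, P) with payoffs (7, 8).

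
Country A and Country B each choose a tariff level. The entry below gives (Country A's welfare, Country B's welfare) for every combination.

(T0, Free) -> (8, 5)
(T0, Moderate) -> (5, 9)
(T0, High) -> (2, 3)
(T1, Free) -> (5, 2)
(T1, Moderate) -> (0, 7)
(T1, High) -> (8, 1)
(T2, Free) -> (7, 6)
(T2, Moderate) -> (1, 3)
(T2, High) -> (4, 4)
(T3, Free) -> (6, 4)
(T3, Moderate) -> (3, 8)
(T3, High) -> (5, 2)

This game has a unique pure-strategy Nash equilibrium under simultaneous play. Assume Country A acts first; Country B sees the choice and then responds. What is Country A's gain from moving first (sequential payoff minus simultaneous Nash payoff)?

Country B best-responds to each possible Country A move:
- T0: BR = Moderate, leader payoff 5.
- T1: BR = Moderate, leader payoff 0.
- T2: BR = Free, leader payoff 7.
- T3: BR = Moderate, leader payoff 3.
Among 5, 0, 7, 3, the best is 7 at T2. Subgame-perfect outcome: (T2, Free) with payoffs (7, 6).
Now find the simultaneous Nash equilibrium.
Country A's best replies: Free→T0; Moderate→T0; High→T1.
Country B's best replies: T0→Moderate; T1→Moderate; T2→Free; T3→Moderate.
Only (T0, Moderate) has each player best-responding; Nash payoffs (5, 9).
Country A's commitment gain: 7 − 5 = 2.

2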